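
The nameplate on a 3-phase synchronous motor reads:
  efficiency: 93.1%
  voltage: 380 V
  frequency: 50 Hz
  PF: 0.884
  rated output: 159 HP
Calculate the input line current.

P_out = 159 × 746 = 118614 W
P_in = P_out / η = 118614 / 0.931 = 127405 W
I_L = P_in / (√3·V_L·cosφ) = 127405 / (1.732 × 380 × 0.884) = 219 A

219 A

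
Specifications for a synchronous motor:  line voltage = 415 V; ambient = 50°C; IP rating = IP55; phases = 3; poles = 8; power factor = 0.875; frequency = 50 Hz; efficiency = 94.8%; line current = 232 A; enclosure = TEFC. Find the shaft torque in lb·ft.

P_in = √3·V·I·cosφ = 1.732 × 415 × 232 × 0.875 = 145912 W
P_out = η·P_in = 0.948 × 145912 = 138325 W
n = n_s = 120×50/8 = 750 rpm (synchronous)
ω = 2π×750/60 = 78.54 rad/s
τ = P_out/ω = 138325/78.54 = 1761 N·m
In lb·ft: 1761/1.356 = 1300 lb·ft

1300 lb·ft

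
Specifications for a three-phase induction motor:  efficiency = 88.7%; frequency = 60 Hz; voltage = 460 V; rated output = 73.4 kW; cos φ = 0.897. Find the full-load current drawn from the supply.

P_out = 73.4 kW = 73400 W
P_in = P_out / η = 73400 / 0.887 = 82751 W
I_L = P_in / (√3·V_L·cosφ) = 82751 / (1.732 × 460 × 0.897) = 116 A

116 A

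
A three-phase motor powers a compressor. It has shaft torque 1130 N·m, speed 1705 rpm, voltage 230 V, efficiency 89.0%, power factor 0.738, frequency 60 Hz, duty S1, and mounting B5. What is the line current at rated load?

771 A

ω = 2π×1705/60 = 178.5 rad/s; P_out = τω = 1130 × 178.5 = 201705 W
P_in = P_out / η = 201705 / 0.890 = 226635 W
I_L = P_in / (√3·V_L·cosφ) = 226635 / (1.732 × 230 × 0.738) = 771 A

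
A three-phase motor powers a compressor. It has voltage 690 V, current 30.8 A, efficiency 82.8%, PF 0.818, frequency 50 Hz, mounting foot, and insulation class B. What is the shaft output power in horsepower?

33.4 HP

P_in = √3·V·I·cosφ = 1.732 × 690 × 30.8 × 0.818 = 30109 W
P_out = η·P_in = 0.828 × 30109 = 24930 W
= 24930/746 = 33.4 HP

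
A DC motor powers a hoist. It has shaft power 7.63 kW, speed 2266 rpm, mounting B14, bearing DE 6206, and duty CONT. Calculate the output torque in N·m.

32.2 N·m

ω = 2π × 2266/60 = 237.3 rad/s
τ = P/ω = 7630/237.3 = 32.2 N·m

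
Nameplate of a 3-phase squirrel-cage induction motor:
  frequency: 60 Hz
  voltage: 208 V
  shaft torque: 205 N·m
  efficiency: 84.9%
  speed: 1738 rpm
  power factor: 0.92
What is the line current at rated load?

133 A

ω = 2π×1738/60 = 182 rad/s; P_out = τω = 205 × 182 = 37310 W
P_in = P_out / η = 37310 / 0.849 = 43946 W
I_L = P_in / (√3·V_L·cosφ) = 43946 / (1.732 × 208 × 0.92) = 133 A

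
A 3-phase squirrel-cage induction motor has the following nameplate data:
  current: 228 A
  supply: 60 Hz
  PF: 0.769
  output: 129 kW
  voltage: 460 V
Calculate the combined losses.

P_in = √3·V·I·cosφ = 1.732×460×228×0.769 = 139691 W
P_out = 129000 W
Losses = P_in − P_out = 139691 − 129000 = 10691 W

10.7 kW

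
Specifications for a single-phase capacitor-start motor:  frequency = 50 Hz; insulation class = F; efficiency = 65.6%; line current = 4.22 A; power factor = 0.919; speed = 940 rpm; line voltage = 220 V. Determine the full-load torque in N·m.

P_in = V·I·cosφ = 220 × 4.22 × 0.919 = 853 W
P_out = η·P_in = 0.656 × 853 = 560 W
n = 940 rpm
ω = 2π×940/60 = 98.44 rad/s
τ = P_out/ω = 560/98.44 = 5.69 N·m

5.69 N·m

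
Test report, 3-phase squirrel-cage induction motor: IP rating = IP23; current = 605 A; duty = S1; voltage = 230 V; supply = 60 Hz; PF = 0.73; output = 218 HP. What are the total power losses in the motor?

P_in = √3·V·I·cosφ = 1.732×230×605×0.73 = 175936 W
P_out = 218×746 = 162628 W
Losses = P_in − P_out = 175936 − 162628 = 13308 W

13300 W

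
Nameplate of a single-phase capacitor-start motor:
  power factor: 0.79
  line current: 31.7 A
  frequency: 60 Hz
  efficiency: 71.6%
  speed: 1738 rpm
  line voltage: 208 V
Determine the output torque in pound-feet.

15.1 lb·ft

P_in = V·I·cosφ = 208 × 31.7 × 0.79 = 5209 W
P_out = η·P_in = 0.716 × 5209 = 3730 W
n = 1738 rpm
ω = 2π×1738/60 = 182 rad/s
τ = P_out/ω = 3730/182 = 20.49 N·m
In lb·ft: 20.49/1.356 = 15.1 lb·ft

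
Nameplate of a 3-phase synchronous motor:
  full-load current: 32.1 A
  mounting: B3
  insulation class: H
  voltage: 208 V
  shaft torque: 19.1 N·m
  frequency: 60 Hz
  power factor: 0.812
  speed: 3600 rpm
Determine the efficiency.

ω = 2π × 3600/60 = 377 rad/s; P_out = τω = 19.1 × 377 = 7201 W
P_in = √3·V_L·I_L·cosφ = 1.732 × 208 × 32.1 × 0.812 = 9390 W
η = P_out / P_in = 7201 / 9390 = 0.767 = 76.7%

76.7 %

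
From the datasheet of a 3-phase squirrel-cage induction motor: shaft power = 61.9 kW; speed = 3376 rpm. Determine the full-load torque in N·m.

ω = 2π × 3376/60 = 353.5 rad/s
τ = P/ω = 61900/353.5 = 175 N·m

175 N·m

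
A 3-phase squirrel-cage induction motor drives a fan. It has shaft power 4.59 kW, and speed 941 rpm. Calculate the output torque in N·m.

46.6 N·m

ω = 2π × 941/60 = 98.54 rad/s
τ = P/ω = 4590/98.54 = 46.6 N·m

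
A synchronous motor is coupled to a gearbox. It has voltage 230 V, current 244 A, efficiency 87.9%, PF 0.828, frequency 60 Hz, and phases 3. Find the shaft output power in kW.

70.7 kW

P_in = √3·V·I·cosφ = 1.732 × 230 × 244 × 0.828 = 80481 W
P_out = η·P_in = 0.879 × 80481 = 70743 W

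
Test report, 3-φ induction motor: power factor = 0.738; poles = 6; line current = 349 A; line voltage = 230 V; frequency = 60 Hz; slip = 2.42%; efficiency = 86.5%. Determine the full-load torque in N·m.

724 N·m

P_in = √3·V·I·cosφ = 1.732 × 230 × 349 × 0.738 = 102602 W
P_out = η·P_in = 0.865 × 102602 = 88751 W
n_s = 120×60/6 = 1200 rpm; n = 1200×(1−0.0242) = 1171 rpm
ω = 2π×1171/60 = 122.6 rad/s
τ = P_out/ω = 88751/122.6 = 724 N·m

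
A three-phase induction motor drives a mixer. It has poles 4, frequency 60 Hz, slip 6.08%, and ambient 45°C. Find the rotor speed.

n_s = 120f/p = 120×60/4 = 1800 rpm
n = n_s(1 − s) = 1800 × (1 − 0.0608) = 1691 rpm

1691 rpm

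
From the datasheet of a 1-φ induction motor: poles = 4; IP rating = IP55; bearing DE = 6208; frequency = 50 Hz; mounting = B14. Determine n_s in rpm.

1500 rpm

n_s = 120f/p = 120×50/4 = 1500 rpm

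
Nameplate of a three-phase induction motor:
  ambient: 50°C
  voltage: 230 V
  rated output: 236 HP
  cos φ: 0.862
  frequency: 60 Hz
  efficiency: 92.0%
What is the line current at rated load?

557 A

P_out = 236 × 746 = 176056 W
P_in = P_out / η = 176056 / 0.920 = 191365 W
I_L = P_in / (√3·V_L·cosφ) = 191365 / (1.732 × 230 × 0.862) = 557 A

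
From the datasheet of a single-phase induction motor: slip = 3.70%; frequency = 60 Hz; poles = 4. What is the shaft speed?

n_s = 120f/p = 120×60/4 = 1800 rpm
n = n_s(1 − s) = 1800 × (1 − 0.037) = 1733 rpm

1733 rpm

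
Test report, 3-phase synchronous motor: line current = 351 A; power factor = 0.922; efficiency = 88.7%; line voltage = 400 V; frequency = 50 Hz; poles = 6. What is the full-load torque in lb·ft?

P_in = √3·V·I·cosφ = 1.732 × 400 × 351 × 0.922 = 224205 W
P_out = η·P_in = 0.887 × 224205 = 198870 W
n = n_s = 120×50/6 = 1000 rpm (synchronous)
ω = 2π×1000/60 = 104.7 rad/s
τ = P_out/ω = 198870/104.7 = 1899 N·m
In lb·ft: 1899/1.356 = 1400 lb·ft

1400 lb·ft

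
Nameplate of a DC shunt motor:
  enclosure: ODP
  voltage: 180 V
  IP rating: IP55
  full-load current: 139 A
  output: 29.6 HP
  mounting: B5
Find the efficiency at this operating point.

P_out = 29.6 × 746 = 22082 W
P_in = V·I = 180 × 139 = 25020 W
η = P_out / P_in = 22082 / 25020 = 0.883 = 88.3%

88.3 %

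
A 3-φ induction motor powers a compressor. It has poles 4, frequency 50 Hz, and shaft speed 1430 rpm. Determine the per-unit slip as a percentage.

n_s = 120f/p = 120×50/4 = 1500 rpm
s = (n_s − n)/n_s = (1500 − 1430)/1500 = 0.0467

4.7 %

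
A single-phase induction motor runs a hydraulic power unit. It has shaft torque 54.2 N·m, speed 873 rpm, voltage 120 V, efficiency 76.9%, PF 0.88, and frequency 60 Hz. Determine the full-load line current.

61 A

ω = 2π×873/60 = 91.42 rad/s; P_out = τω = 54.2 × 91.42 = 4955 W
P_in = P_out / η = 4955 / 0.769 = 6443 W
I = P_in / (V·cosφ) = 6443 / (120 × 0.88) = 61 A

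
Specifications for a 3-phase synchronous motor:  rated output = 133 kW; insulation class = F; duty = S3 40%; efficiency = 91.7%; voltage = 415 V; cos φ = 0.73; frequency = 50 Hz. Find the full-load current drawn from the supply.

P_out = 133 kW = 133000 W
P_in = P_out / η = 133000 / 0.917 = 145038 W
I_L = P_in / (√3·V_L·cosφ) = 145038 / (1.732 × 415 × 0.73) = 276 A

276 A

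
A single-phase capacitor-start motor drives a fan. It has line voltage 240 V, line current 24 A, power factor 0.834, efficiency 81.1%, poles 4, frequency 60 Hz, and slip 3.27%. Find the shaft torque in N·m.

P_in = V·I·cosφ = 240 × 24 × 0.834 = 4804 W
P_out = η·P_in = 0.811 × 4804 = 3896 W
n_s = 120×60/4 = 1800 rpm; n = 1800×(1−0.0327) = 1741 rpm
ω = 2π×1741/60 = 182.3 rad/s
τ = P_out/ω = 3896/182.3 = 21.4 N·m

21.4 N·m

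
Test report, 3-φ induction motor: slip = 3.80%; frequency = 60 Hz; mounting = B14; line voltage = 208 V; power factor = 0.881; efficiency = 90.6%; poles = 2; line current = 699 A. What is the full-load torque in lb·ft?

409 lb·ft

P_in = √3·V·I·cosφ = 1.732 × 208 × 699 × 0.881 = 221852 W
P_out = η·P_in = 0.906 × 221852 = 200998 W
n_s = 120×60/2 = 3600 rpm; n = 3600×(1−0.038) = 3463 rpm
ω = 2π×3463/60 = 362.6 rad/s
τ = P_out/ω = 200998/362.6 = 554.3 N·m
In lb·ft: 554.3/1.356 = 409 lb·ft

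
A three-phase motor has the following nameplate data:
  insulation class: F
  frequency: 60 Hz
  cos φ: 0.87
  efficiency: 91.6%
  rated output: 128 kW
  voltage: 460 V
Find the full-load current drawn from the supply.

202 A

P_out = 128 kW = 128000 W
P_in = P_out / η = 128000 / 0.916 = 139738 W
I_L = P_in / (√3·V_L·cosφ) = 139738 / (1.732 × 460 × 0.87) = 202 A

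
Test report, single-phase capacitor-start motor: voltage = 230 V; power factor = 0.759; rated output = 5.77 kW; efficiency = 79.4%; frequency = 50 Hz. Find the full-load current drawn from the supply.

41.6 A

P_out = 5.77 kW = 5770 W
P_in = P_out / η = 5770 / 0.794 = 7267 W
I = P_in / (V·cosφ) = 7267 / (230 × 0.759) = 41.6 A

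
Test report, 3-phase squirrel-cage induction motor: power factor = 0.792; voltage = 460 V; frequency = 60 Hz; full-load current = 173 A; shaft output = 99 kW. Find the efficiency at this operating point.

P_out = 99 kW = 99000 W
P_in = √3·V_L·I_L·cosφ = 1.732 × 460 × 173 × 0.792 = 109163 W
η = P_out / P_in = 99000 / 109163 = 0.907 = 90.7%

90.7 %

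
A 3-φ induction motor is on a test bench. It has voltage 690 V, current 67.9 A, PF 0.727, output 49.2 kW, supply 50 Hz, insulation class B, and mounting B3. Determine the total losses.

9.79 kW

P_in = √3·V·I·cosφ = 1.732×690×67.9×0.727 = 58993 W
P_out = 49200 W
Losses = P_in − P_out = 58993 − 49200 = 9793 W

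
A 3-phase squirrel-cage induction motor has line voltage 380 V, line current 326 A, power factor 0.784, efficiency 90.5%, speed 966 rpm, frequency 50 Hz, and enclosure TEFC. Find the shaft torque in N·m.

1500 N·m

P_in = √3·V·I·cosφ = 1.732 × 380 × 326 × 0.784 = 168215 W
P_out = η·P_in = 0.905 × 168215 = 152235 W
n = 966 rpm
ω = 2π×966/60 = 101.2 rad/s
τ = P_out/ω = 152235/101.2 = 1500 N·m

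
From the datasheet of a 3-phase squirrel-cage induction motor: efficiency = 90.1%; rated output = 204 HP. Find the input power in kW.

P_out = 204 × 746 = 152184 W
P_in = P_out/η = 152184/0.901 = 168906 W = 169 kW

169 kW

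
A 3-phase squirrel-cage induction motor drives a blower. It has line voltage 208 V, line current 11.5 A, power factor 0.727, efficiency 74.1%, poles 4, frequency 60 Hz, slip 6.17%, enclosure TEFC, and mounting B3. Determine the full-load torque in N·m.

P_in = √3·V·I·cosφ = 1.732 × 208 × 11.5 × 0.727 = 3012 W
P_out = η·P_in = 0.741 × 3012 = 2232 W
n_s = 120×60/4 = 1800 rpm; n = 1800×(1−0.0617) = 1689 rpm
ω = 2π×1689/60 = 176.9 rad/s
τ = P_out/ω = 2232/176.9 = 12.6 N·m

12.6 N·m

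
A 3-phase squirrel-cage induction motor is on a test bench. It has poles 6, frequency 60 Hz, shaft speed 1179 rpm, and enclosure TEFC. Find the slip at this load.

1.75 %

n_s = 120f/p = 120×60/6 = 1200 rpm
s = (n_s − n)/n_s = (1200 − 1179)/1200 = 0.0175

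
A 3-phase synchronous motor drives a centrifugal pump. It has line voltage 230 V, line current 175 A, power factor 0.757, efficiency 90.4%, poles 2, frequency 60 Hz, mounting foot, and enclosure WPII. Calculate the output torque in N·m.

127 N·m

P_in = √3·V·I·cosφ = 1.732 × 230 × 175 × 0.757 = 52773 W
P_out = η·P_in = 0.904 × 52773 = 47707 W
n = n_s = 120×60/2 = 3600 rpm (synchronous)
ω = 2π×3600/60 = 377 rad/s
τ = P_out/ω = 47707/377 = 127 N·m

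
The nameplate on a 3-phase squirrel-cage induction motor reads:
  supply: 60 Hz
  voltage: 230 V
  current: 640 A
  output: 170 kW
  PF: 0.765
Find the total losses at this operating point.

P_in = √3·V·I·cosφ = 1.732×230×640×0.765 = 195037 W
P_out = 170000 W
Losses = P_in − P_out = 195037 − 170000 = 25037 W

25 kW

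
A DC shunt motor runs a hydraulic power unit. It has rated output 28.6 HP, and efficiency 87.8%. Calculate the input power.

P_out = 28.6 × 746 = 21336 W
P_in = P_out/η = 21336/0.878 = 24301 W = 24.3 kW

24.3 kW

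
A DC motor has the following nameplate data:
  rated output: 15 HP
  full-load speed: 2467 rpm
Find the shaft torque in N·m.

P_out = 15 × 746 = 11190 W
ω = 2π × 2467/60 = 258.3 rad/s
τ = P_out/ω = 11190/258.3 = 43.3 N·m

43.3 N·m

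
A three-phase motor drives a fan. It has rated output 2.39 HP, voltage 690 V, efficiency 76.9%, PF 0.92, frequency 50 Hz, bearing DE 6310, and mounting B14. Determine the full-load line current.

P_out = 2.39 × 746 = 1783 W
P_in = P_out / η = 1783 / 0.769 = 2319 W
I_L = P_in / (√3·V_L·cosφ) = 2319 / (1.732 × 690 × 0.92) = 2.11 A

2.11 A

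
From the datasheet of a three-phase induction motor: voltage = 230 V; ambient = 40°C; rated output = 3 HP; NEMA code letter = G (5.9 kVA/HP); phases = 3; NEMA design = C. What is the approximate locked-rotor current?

S_LR = 5.9 × 3 = 17.7 kVA
I_LR = S_LR/(√3·V_L) = 17700/(1.732×230) = 44.4 A

44.4 A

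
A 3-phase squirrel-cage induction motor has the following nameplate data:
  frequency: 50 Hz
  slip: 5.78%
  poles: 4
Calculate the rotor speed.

1413 rpm

n_s = 120f/p = 120×50/4 = 1500 rpm
n = n_s(1 − s) = 1500 × (1 − 0.0578) = 1413 rpm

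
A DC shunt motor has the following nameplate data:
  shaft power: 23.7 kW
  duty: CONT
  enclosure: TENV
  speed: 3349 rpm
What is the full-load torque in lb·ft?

ω = 2π × 3349/60 = 350.7 rad/s
τ = P/ω = 23700/350.7 = 67.58 N·m
In lb·ft: 67.58/1.356 = 49.8 lb·ft

49.8 lb·ft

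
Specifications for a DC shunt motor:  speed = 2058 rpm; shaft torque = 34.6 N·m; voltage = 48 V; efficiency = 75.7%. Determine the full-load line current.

205 A

ω = 2π×2058/60 = 215.5 rad/s; P_out = τω = 34.6 × 215.5 = 7456 W
P_in = P_out / η = 7456 / 0.757 = 9849 W
I = P_in / V = 9849 / 48 = 205 A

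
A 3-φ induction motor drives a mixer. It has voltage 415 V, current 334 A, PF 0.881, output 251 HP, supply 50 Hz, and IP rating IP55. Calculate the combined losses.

24300 W

P_in = √3·V·I·cosφ = 1.732×415×334×0.881 = 211504 W
P_out = 251×746 = 187246 W
Losses = P_in − P_out = 211504 − 187246 = 24258 W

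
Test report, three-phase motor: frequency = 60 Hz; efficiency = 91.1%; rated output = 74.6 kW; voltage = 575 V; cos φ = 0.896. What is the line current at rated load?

P_out = 74.6 kW = 74600 W
P_in = P_out / η = 74600 / 0.911 = 81888 W
I_L = P_in / (√3·V_L·cosφ) = 81888 / (1.732 × 575 × 0.896) = 91.8 A

91.8 A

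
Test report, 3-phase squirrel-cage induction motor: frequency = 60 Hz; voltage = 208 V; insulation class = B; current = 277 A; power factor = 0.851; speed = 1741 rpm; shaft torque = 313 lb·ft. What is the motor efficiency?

91.1 %

τ = 313 lb·ft × 1.356 = 424.4 N·m
ω = 2π × 1741/60 = 182.3 rad/s; P_out = τω = 424.4 × 182.3 = 77368 W
P_in = √3·V_L·I_L·cosφ = 1.732 × 208 × 277 × 0.851 = 84922 W
η = P_out / P_in = 77368 / 84922 = 0.911 = 91.1%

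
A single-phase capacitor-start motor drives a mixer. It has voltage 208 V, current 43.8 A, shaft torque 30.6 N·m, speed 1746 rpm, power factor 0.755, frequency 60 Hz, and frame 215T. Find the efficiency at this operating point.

81.3 %

ω = 2π × 1746/60 = 182.8 rad/s; P_out = τω = 30.6 × 182.8 = 5594 W
P_in = V·I·cosφ = 208 × 43.8 × 0.755 = 6878 W
η = P_out / P_in = 5594 / 6878 = 0.813 = 81.3%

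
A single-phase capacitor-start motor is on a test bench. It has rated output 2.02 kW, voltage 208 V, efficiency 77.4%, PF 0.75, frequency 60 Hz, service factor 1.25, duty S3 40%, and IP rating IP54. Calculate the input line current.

16.7 A

P_out = 2.02 kW = 2020 W
P_in = P_out / η = 2020 / 0.774 = 2610 W
I = P_in / (V·cosφ) = 2610 / (208 × 0.75) = 16.7 A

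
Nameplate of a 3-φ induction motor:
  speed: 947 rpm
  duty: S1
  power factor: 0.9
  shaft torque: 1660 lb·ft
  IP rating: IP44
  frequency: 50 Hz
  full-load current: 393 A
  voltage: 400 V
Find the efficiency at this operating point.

91.1 %

τ = 1660 lb·ft × 1.356 = 2251 N·m
ω = 2π × 947/60 = 99.17 rad/s; P_out = τω = 2251 × 99.17 = 223232 W
P_in = √3·V_L·I_L·cosφ = 1.732 × 400 × 393 × 0.9 = 245043 W
η = P_out / P_in = 223232 / 245043 = 0.911 = 91.1%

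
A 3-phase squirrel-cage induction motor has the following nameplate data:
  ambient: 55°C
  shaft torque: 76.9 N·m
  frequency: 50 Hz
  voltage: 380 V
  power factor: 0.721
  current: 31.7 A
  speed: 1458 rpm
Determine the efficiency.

78.1 %

ω = 2π × 1458/60 = 152.7 rad/s; P_out = τω = 76.9 × 152.7 = 11743 W
P_in = √3·V_L·I_L·cosφ = 1.732 × 380 × 31.7 × 0.721 = 15043 W
η = P_out / P_in = 11743 / 15043 = 0.781 = 78.1%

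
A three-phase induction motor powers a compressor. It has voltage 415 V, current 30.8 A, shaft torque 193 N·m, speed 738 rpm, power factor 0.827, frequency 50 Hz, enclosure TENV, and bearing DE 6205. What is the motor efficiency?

81.5 %

ω = 2π × 738/60 = 77.28 rad/s; P_out = τω = 193 × 77.28 = 14915 W
P_in = √3·V_L·I_L·cosφ = 1.732 × 415 × 30.8 × 0.827 = 18308 W
η = P_out / P_in = 14915 / 18308 = 0.815 = 81.5%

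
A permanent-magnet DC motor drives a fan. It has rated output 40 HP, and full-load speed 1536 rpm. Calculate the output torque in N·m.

P_out = 40 × 746 = 29840 W
ω = 2π × 1536/60 = 160.8 rad/s
τ = P_out/ω = 29840/160.8 = 186 N·m

186 N·m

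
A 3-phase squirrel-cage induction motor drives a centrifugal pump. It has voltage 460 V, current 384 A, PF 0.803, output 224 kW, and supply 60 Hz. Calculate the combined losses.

21.7 kW

P_in = √3·V·I·cosφ = 1.732×460×384×0.803 = 245670 W
P_out = 224000 W
Losses = P_in − P_out = 245670 − 224000 = 21670 W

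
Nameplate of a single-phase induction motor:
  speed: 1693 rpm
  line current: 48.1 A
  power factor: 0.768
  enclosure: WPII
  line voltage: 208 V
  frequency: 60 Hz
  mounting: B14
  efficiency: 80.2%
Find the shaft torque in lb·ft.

25.6 lb·ft

P_in = V·I·cosφ = 208 × 48.1 × 0.768 = 7684 W
P_out = η·P_in = 0.802 × 7684 = 6163 W
n = 1693 rpm
ω = 2π×1693/60 = 177.3 rad/s
τ = P_out/ω = 6163/177.3 = 34.76 N·m
In lb·ft: 34.76/1.356 = 25.6 lb·ft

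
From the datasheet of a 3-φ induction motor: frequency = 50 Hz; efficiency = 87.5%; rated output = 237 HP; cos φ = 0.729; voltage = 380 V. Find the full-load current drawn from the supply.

P_out = 237 × 746 = 176802 W
P_in = P_out / η = 176802 / 0.875 = 202059 W
I_L = P_in / (√3·V_L·cosφ) = 202059 / (1.732 × 380 × 0.729) = 421 A

421 A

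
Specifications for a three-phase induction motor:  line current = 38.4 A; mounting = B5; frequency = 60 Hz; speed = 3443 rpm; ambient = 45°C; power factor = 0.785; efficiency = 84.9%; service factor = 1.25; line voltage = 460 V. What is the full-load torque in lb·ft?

41.7 lb·ft

P_in = √3·V·I·cosφ = 1.732 × 460 × 38.4 × 0.785 = 24016 W
P_out = η·P_in = 0.849 × 24016 = 20390 W
n = 3443 rpm
ω = 2π×3443/60 = 360.6 rad/s
τ = P_out/ω = 20390/360.6 = 56.54 N·m
In lb·ft: 56.54/1.356 = 41.7 lb·ft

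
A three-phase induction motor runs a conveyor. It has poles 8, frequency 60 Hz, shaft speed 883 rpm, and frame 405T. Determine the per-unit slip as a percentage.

1.9 %

n_s = 120f/p = 120×60/8 = 900 rpm
s = (n_s − n)/n_s = (900 − 883)/900 = 0.0189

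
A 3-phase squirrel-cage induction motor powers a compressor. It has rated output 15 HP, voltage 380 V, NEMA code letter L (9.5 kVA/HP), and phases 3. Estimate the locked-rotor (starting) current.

S_LR = 9.5 × 15 = 142.5 kVA
I_LR = S_LR/(√3·V_L) = 142500/(1.732×380) = 217 A

217 A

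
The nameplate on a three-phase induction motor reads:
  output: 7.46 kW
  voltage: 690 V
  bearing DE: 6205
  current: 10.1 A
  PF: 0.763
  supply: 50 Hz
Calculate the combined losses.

1750 W

P_in = √3·V·I·cosφ = 1.732×690×10.1×0.763 = 9210 W
P_out = 7460 W
Losses = P_in − P_out = 9210 − 7460 = 1750 W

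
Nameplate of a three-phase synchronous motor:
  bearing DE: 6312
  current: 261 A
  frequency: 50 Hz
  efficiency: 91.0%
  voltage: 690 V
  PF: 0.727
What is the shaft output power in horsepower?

P_in = √3·V·I·cosφ = 1.732 × 690 × 261 × 0.727 = 226763 W
P_out = η·P_in = 0.91 × 226763 = 206354 W
= 206354/746 = 277 HP

277 HP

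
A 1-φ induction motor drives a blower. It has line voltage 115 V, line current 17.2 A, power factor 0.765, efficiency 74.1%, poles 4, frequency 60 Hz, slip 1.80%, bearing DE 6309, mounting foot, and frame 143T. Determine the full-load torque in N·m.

P_in = V·I·cosφ = 115 × 17.2 × 0.765 = 1513 W
P_out = η·P_in = 0.741 × 1513 = 1121 W
n_s = 120×60/4 = 1800 rpm; n = 1800×(1−0.018) = 1768 rpm
ω = 2π×1768/60 = 185.1 rad/s
τ = P_out/ω = 1121/185.1 = 6.06 N·m

6.06 N·m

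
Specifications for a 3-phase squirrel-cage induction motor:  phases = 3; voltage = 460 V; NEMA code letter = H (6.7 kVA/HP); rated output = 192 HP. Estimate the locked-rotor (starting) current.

S_LR = 6.7 × 192 = 1286.4 kVA
I_LR = S_LR/(√3·V_L) = 1286400/(1.732×460) = 1610 A

1610 A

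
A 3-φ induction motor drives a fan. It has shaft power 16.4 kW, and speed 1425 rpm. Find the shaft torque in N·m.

ω = 2π × 1425/60 = 149.2 rad/s
τ = P/ω = 16400/149.2 = 110 N·m

110 N·m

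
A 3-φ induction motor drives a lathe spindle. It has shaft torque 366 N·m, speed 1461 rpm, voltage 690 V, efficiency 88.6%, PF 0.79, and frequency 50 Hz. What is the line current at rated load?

ω = 2π×1461/60 = 153 rad/s; P_out = τω = 366 × 153 = 55998 W
P_in = P_out / η = 55998 / 0.886 = 63203 W
I_L = P_in / (√3·V_L·cosφ) = 63203 / (1.732 × 690 × 0.79) = 66.9 A

66.9 A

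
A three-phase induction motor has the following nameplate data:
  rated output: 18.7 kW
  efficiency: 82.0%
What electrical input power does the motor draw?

22.8 kW

P_out = 18700 W
P_in = P_out/η = 18700/0.82 = 22805 W = 22.8 kW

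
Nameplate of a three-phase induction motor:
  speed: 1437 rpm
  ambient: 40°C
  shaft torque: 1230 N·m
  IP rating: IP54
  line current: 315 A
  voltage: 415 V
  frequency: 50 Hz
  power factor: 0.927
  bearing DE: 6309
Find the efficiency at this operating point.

88.2 %

ω = 2π × 1437/60 = 150.5 rad/s; P_out = τω = 1230 × 150.5 = 185115 W
P_in = √3·V_L·I_L·cosφ = 1.732 × 415 × 315 × 0.927 = 209887 W
η = P_out / P_in = 185115 / 209887 = 0.882 = 88.2%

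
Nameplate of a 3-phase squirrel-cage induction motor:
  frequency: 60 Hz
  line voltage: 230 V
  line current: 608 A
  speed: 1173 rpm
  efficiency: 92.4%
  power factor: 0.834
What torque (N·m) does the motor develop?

P_in = √3·V·I·cosφ = 1.732 × 230 × 608 × 0.834 = 201997 W
P_out = η·P_in = 0.924 × 201997 = 186645 W
n = 1173 rpm
ω = 2π×1173/60 = 122.8 rad/s
τ = P_out/ω = 186645/122.8 = 1520 N·m

1520 N·m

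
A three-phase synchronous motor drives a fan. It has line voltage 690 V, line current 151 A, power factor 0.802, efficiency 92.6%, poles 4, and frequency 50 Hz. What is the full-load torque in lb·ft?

629 lb·ft

P_in = √3·V·I·cosφ = 1.732 × 690 × 151 × 0.802 = 144727 W
P_out = η·P_in = 0.926 × 144727 = 134017 W
n = n_s = 120×50/4 = 1500 rpm (synchronous)
ω = 2π×1500/60 = 157.1 rad/s
τ = P_out/ω = 134017/157.1 = 853.1 N·m
In lb·ft: 853.1/1.356 = 629 lb·ft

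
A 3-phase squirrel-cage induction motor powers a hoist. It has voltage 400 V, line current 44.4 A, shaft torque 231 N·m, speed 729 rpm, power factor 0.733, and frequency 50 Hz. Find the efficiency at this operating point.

78.2 %

ω = 2π × 729/60 = 76.34 rad/s; P_out = τω = 231 × 76.34 = 17635 W
P_in = √3·V_L·I_L·cosφ = 1.732 × 400 × 44.4 × 0.733 = 22547 W
η = P_out / P_in = 17635 / 22547 = 0.782 = 78.2%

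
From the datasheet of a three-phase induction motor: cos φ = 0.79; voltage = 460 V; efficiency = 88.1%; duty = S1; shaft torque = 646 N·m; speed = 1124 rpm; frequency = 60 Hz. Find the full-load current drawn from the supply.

137 A

ω = 2π×1124/60 = 117.7 rad/s; P_out = τω = 646 × 117.7 = 76034 W
P_in = P_out / η = 76034 / 0.881 = 86304 W
I_L = P_in / (√3·V_L·cosφ) = 86304 / (1.732 × 460 × 0.79) = 137 A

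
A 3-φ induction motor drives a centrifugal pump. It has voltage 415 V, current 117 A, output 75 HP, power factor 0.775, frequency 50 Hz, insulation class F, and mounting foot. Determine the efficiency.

85.8 %

P_out = 75 × 746 = 55950 W
P_in = √3·V_L·I_L·cosφ = 1.732 × 415 × 117 × 0.775 = 65175 W
η = P_out / P_in = 55950 / 65175 = 0.858 = 85.8%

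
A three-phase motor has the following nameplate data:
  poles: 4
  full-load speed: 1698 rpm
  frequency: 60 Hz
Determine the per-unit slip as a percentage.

5.7 %

n_s = 120f/p = 120×60/4 = 1800 rpm
s = (n_s − n)/n_s = (1800 − 1698)/1800 = 0.0567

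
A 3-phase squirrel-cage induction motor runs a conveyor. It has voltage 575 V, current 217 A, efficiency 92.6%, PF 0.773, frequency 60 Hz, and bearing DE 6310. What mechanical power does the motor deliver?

P_in = √3·V·I·cosφ = 1.732 × 575 × 217 × 0.773 = 167053 W
P_out = η·P_in = 0.926 × 167053 = 154691 W

155 kW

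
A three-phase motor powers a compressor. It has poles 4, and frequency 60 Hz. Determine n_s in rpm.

1800 rpm

n_s = 120f/p = 120×60/4 = 1800 rpm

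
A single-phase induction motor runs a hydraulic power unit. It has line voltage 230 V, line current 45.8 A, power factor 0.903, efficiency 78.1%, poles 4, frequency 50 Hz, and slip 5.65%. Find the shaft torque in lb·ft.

37 lb·ft

P_in = V·I·cosφ = 230 × 45.8 × 0.903 = 9512 W
P_out = η·P_in = 0.781 × 9512 = 7429 W
n_s = 120×50/4 = 1500 rpm; n = 1500×(1−0.0565) = 1415 rpm
ω = 2π×1415/60 = 148.2 rad/s
τ = P_out/ω = 7429/148.2 = 50.13 N·m
In lb·ft: 50.13/1.356 = 37 lb·ft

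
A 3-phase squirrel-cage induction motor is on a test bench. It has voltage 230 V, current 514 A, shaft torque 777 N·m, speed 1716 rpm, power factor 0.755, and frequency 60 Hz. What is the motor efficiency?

90.3 %

ω = 2π × 1716/60 = 179.7 rad/s; P_out = τω = 777 × 179.7 = 139627 W
P_in = √3·V_L·I_L·cosφ = 1.732 × 230 × 514 × 0.755 = 154592 W
η = P_out / P_in = 139627 / 154592 = 0.903 = 90.3%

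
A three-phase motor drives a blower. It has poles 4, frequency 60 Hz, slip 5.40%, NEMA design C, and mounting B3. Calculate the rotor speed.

n_s = 120f/p = 120×60/4 = 1800 rpm
n = n_s(1 − s) = 1800 × (1 − 0.054) = 1703 rpm

1703 rpm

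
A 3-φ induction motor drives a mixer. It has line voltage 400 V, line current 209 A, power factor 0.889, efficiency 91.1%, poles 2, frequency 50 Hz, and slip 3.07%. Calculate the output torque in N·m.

385 N·m

P_in = √3·V·I·cosφ = 1.732 × 400 × 209 × 0.889 = 128723 W
P_out = η·P_in = 0.911 × 128723 = 117267 W
n_s = 120×50/2 = 3000 rpm; n = 3000×(1−0.0307) = 2908 rpm
ω = 2π×2908/60 = 304.5 rad/s
τ = P_out/ω = 117267/304.5 = 385 N·m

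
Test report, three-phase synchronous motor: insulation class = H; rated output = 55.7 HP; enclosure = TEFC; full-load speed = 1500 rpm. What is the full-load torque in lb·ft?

195 lb·ft

P_out = 55.7 × 746 = 41552 W
ω = 2π × 1500/60 = 157.1 rad/s
τ = P_out/ω = 41552/157.1 = 264.5 N·m
In lb·ft: 264.5/1.356 = 195 lb·ft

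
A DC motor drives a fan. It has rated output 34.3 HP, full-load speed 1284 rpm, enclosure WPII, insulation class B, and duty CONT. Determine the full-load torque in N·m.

P_out = 34.3 × 746 = 25588 W
ω = 2π × 1284/60 = 134.5 rad/s
τ = P_out/ω = 25588/134.5 = 190 N·m

190 N·m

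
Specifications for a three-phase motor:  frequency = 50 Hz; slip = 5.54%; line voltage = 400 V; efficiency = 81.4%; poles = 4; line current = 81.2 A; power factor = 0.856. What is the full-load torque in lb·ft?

195 lb·ft

P_in = √3·V·I·cosφ = 1.732 × 400 × 81.2 × 0.856 = 48155 W
P_out = η·P_in = 0.814 × 48155 = 39198 W
n_s = 120×50/4 = 1500 rpm; n = 1500×(1−0.0554) = 1417 rpm
ω = 2π×1417/60 = 148.4 rad/s
τ = P_out/ω = 39198/148.4 = 264.1 N·m
In lb·ft: 264.1/1.356 = 195 lb·ft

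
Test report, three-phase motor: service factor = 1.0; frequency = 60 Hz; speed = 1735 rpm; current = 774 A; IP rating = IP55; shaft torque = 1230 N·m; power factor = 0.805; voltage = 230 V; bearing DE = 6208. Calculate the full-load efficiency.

90.0 %

ω = 2π × 1735/60 = 181.7 rad/s; P_out = τω = 1230 × 181.7 = 223491 W
P_in = √3·V_L·I_L·cosφ = 1.732 × 230 × 774 × 0.805 = 248206 W
η = P_out / P_in = 223491 / 248206 = 0.900 = 90.0%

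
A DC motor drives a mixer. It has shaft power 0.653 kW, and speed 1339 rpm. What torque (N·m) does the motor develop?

ω = 2π × 1339/60 = 140.2 rad/s
τ = P/ω = 653/140.2 = 4.66 N·m

4.66 N·m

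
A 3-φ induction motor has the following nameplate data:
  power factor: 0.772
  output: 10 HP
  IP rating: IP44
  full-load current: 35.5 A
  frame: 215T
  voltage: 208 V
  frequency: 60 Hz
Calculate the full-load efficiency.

75.6 %

P_out = 10 × 746 = 7460 W
P_in = √3·V_L·I_L·cosφ = 1.732 × 208 × 35.5 × 0.772 = 9873 W
η = P_out / P_in = 7460 / 9873 = 0.756 = 75.6%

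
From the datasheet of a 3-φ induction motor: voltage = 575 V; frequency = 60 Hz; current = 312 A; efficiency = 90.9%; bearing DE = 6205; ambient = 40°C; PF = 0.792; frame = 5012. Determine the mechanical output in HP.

P_in = √3·V·I·cosφ = 1.732 × 575 × 312 × 0.792 = 246091 W
P_out = η·P_in = 0.909 × 246091 = 223697 W
= 223697/746 = 300 HP

300 HP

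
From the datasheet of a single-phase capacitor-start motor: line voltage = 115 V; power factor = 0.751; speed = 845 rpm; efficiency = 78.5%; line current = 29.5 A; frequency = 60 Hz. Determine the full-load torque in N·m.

P_in = V·I·cosφ = 115 × 29.5 × 0.751 = 2548 W
P_out = η·P_in = 0.785 × 2548 = 2000 W
n = 845 rpm
ω = 2π×845/60 = 88.49 rad/s
τ = P_out/ω = 2000/88.49 = 22.6 N·m

22.6 N·m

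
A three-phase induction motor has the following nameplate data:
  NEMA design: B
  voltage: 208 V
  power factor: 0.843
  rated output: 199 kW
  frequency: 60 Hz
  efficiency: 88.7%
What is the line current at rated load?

P_out = 199 kW = 199000 W
P_in = P_out / η = 199000 / 0.887 = 224352 W
I_L = P_in / (√3·V_L·cosφ) = 224352 / (1.732 × 208 × 0.843) = 739 A

739 A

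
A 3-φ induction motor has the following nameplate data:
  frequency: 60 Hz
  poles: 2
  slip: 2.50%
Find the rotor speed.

3510 rpm

n_s = 120f/p = 120×60/2 = 3600 rpm
n = n_s(1 − s) = 3600 × (1 − 0.025) = 3510 rpm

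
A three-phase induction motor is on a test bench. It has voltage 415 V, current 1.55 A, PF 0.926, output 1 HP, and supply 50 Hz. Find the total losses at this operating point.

P_in = √3·V·I·cosφ = 1.732×415×1.55×0.926 = 1032 W
P_out = 1×746 = 746 W
Losses = P_in − P_out = 1032 − 746 = 286 W

286 W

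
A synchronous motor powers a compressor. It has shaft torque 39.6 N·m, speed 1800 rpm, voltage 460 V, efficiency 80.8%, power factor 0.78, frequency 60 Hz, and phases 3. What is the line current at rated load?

ω = 2π×1800/60 = 188.5 rad/s; P_out = τω = 39.6 × 188.5 = 7465 W
P_in = P_out / η = 7465 / 0.808 = 9239 W
I_L = P_in / (√3·V_L·cosφ) = 9239 / (1.732 × 460 × 0.78) = 14.9 A

14.9 A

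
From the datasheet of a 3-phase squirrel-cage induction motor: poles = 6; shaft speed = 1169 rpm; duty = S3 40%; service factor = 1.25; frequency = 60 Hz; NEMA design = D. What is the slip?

n_s = 120f/p = 120×60/6 = 1200 rpm
s = (n_s − n)/n_s = (1200 − 1169)/1200 = 0.0258

2.58 %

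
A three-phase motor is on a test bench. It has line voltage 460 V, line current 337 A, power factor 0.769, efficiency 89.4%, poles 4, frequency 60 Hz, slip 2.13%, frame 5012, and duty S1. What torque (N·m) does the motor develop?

P_in = √3·V·I·cosφ = 1.732 × 460 × 337 × 0.769 = 206472 W
P_out = η·P_in = 0.894 × 206472 = 184586 W
n_s = 120×60/4 = 1800 rpm; n = 1800×(1−0.0213) = 1762 rpm
ω = 2π×1762/60 = 184.5 rad/s
τ = P_out/ω = 184586/184.5 = 1000 N·m

1000 N·m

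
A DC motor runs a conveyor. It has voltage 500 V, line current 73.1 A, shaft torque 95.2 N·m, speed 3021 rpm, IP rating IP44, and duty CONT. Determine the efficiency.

82.4 %

ω = 2π × 3021/60 = 316.4 rad/s; P_out = τω = 95.2 × 316.4 = 30121 W
P_in = V·I = 500 × 73.1 = 36550 W
η = P_out / P_in = 30121 / 36550 = 0.824 = 82.4%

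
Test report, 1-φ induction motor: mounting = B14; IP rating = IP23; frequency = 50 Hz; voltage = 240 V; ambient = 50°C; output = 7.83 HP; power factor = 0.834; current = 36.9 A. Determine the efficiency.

79.1 %

P_out = 7.83 × 746 = 5841 W
P_in = V·I·cosφ = 240 × 36.9 × 0.834 = 7386 W
η = P_out / P_in = 5841 / 7386 = 0.791 = 79.1%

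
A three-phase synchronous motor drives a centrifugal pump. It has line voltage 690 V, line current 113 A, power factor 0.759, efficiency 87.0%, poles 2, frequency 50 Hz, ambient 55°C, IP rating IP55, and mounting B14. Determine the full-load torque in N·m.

P_in = √3·V·I·cosφ = 1.732 × 690 × 113 × 0.759 = 102498 W
P_out = η·P_in = 0.87 × 102498 = 89173 W
n = n_s = 120×50/2 = 3000 rpm (synchronous)
ω = 2π×3000/60 = 314.2 rad/s
τ = P_out/ω = 89173/314.2 = 284 N·m

284 N·m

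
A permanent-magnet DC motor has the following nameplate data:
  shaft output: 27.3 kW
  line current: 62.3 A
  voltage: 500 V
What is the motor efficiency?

P_out = 27.3 kW = 27300 W
P_in = V·I = 500 × 62.3 = 31150 W
η = P_out / P_in = 27300 / 31150 = 0.876 = 87.6%

87.6 %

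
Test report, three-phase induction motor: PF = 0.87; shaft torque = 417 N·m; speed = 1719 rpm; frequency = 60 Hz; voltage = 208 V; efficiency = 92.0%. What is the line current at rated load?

ω = 2π×1719/60 = 180 rad/s; P_out = τω = 417 × 180 = 75060 W
P_in = P_out / η = 75060 / 0.920 = 81587 W
I_L = P_in / (√3·V_L·cosφ) = 81587 / (1.732 × 208 × 0.87) = 260 A

260 A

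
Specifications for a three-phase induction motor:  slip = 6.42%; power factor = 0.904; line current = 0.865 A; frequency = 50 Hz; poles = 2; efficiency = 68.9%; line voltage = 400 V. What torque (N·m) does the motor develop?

1.27 N·m

P_in = √3·V·I·cosφ = 1.732 × 400 × 0.865 × 0.904 = 542 W
P_out = η·P_in = 0.689 × 542 = 373 W
n_s = 120×50/2 = 3000 rpm; n = 3000×(1−0.0642) = 2807 rpm
ω = 2π×2807/60 = 293.9 rad/s
τ = P_out/ω = 373/293.9 = 1.27 N·m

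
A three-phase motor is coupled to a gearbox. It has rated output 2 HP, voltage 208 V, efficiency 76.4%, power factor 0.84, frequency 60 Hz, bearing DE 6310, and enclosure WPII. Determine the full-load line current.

P_out = 2 × 746 = 1492 W
P_in = P_out / η = 1492 / 0.764 = 1953 W
I_L = P_in / (√3·V_L·cosφ) = 1953 / (1.732 × 208 × 0.84) = 6.45 A

6.45 A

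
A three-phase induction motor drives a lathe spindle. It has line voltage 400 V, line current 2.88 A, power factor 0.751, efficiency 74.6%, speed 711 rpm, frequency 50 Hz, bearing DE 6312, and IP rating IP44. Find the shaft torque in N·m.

15 N·m

P_in = √3·V·I·cosφ = 1.732 × 400 × 2.88 × 0.751 = 1498 W
P_out = η·P_in = 0.746 × 1498 = 1118 W
n = 711 rpm
ω = 2π×711/60 = 74.46 rad/s
τ = P_out/ω = 1118/74.46 = 15 N·m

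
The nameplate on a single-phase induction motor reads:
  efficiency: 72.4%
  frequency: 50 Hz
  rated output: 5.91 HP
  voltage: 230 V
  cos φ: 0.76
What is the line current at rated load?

P_out = 5.91 × 746 = 4409 W
P_in = P_out / η = 4409 / 0.724 = 6090 W
I = P_in / (V·cosφ) = 6090 / (230 × 0.76) = 34.8 A

34.8 A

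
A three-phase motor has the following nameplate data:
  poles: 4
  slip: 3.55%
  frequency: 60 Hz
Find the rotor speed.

1736 rpm

n_s = 120f/p = 120×60/4 = 1800 rpm
n = n_s(1 − s) = 1800 × (1 − 0.0355) = 1736 rpm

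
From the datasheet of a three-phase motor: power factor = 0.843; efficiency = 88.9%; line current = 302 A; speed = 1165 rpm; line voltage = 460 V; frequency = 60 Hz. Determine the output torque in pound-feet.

1090 lb·ft

P_in = √3·V·I·cosφ = 1.732 × 460 × 302 × 0.843 = 202834 W
P_out = η·P_in = 0.889 × 202834 = 180319 W
n = 1165 rpm
ω = 2π×1165/60 = 122 rad/s
τ = P_out/ω = 180319/122 = 1478 N·m
In lb·ft: 1478/1.356 = 1090 lb·ft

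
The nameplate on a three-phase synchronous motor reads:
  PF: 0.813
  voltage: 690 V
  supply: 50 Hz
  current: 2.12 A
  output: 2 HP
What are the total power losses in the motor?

P_in = √3·V·I·cosφ = 1.732×690×2.12×0.813 = 2060 W
P_out = 2×746 = 1492 W
Losses = P_in − P_out = 2060 − 1492 = 568 W

568 W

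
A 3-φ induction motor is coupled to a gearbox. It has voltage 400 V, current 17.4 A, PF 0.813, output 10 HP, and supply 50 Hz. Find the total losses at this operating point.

P_in = √3·V·I·cosφ = 1.732×400×17.4×0.813 = 9800 W
P_out = 10×746 = 7460 W
Losses = P_in − P_out = 9800 − 7460 = 2340 W

2.34 kW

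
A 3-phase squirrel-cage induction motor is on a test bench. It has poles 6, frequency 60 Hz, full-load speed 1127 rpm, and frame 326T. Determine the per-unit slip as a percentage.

6.08 %

n_s = 120f/p = 120×60/6 = 1200 rpm
s = (n_s − n)/n_s = (1200 − 1127)/1200 = 0.0608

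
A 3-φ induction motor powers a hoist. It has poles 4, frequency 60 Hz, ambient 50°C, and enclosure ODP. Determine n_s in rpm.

n_s = 120f/p = 120×60/4 = 1800 rpm

1800 rpm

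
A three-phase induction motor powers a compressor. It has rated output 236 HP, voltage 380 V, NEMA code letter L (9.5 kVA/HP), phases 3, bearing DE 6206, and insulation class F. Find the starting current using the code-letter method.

S_LR = 9.5 × 236 = 2242 kVA
I_LR = S_LR/(√3·V_L) = 2242000/(1.732×380) = 3410 A

3410 A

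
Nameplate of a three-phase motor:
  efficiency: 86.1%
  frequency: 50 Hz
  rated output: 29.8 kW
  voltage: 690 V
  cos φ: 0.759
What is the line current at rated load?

38.2 A

P_out = 29.8 kW = 29800 W
P_in = P_out / η = 29800 / 0.861 = 34611 W
I_L = P_in / (√3·V_L·cosφ) = 34611 / (1.732 × 690 × 0.759) = 38.2 A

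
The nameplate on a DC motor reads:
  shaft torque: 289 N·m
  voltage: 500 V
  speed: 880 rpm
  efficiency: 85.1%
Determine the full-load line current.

62.6 A

ω = 2π×880/60 = 92.15 rad/s; P_out = τω = 289 × 92.15 = 26631 W
P_in = P_out / η = 26631 / 0.851 = 31294 W
I = P_in / V = 31294 / 500 = 62.6 A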